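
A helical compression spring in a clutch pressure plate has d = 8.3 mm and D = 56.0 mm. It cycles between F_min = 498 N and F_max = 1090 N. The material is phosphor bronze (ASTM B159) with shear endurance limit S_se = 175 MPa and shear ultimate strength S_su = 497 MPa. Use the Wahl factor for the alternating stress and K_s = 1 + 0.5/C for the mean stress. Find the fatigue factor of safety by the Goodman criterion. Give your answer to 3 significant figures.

C = D/d = 56.0/8.3 = 6.7470; K_W = (4C−1)/(4C−4)+0.615/C = 1.2217; K_s = 1+0.5/C = 1.0741
F_a = (F_max−F_min)/2 = 296 N; F_m = (F_max+F_min)/2 = 794 N
τ_a = K_W·8F_aD/(πd³) = 1.2217 × 73.822 = 90.185 MPa
τ_m = K_s·8F_mD/(πd³) = 1.0741 × 198.02 = 212.7 MPa
Goodman: 1/n_f = τ_a/S_se + τ_m/S_su = 90.185/175 + 212.7/497 = 0.51534 + 0.42796 = 0.94331
n_f = 1/0.94331 = 1.06

1.06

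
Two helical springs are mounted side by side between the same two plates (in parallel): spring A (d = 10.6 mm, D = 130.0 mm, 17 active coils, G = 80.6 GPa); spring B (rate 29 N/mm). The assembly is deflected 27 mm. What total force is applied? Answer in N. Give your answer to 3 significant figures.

875 N

k_A = Gd⁴/(8D³N_a) = (80.6×10³)(10.6⁴)/(8·130.0³·17) = 3.4056 N/mm
Parallel: k_eq = 3.4056 + 29 = 32.406 N/mm
F = k_eq·δ = 32.406·27 = 874.95 N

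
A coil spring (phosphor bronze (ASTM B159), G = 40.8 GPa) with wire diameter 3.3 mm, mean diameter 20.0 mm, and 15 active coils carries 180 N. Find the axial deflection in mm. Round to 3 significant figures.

35.7 mm

k = Gd⁴/(8D³N_a) = (40.8×10³)(3.3⁴)/(8·20.0³·15) = 5.0402 N/mm
δ = F/k = 180 / 5.0402 = 35.713 mm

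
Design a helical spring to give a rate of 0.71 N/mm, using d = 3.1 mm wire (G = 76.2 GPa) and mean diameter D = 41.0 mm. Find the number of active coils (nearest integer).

18

N_a = Gd⁴/(8D³k) = (76.2×10³ × 3.1⁴)/(8 × 41.0³ × 0.71)
    = 7.03723e+06 / 391471 = 17.98 → 18 coils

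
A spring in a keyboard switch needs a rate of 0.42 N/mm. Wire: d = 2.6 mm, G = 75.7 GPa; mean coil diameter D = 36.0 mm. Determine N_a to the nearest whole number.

22

N_a = Gd⁴/(8D³k) = (75.7×10³ × 2.6⁴)/(8 × 36.0³ × 0.42)
    = 3.45931e+06 / 156764 = 22.07 → 22 coils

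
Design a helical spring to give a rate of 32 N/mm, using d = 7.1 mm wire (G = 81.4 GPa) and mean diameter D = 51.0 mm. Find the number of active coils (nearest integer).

N_a = Gd⁴/(8D³k) = (81.4×10³ × 7.1⁴)/(8 × 51.0³ × 32)
    = 2.06851e+08 / 3.39587e+07 = 6.091 → 6 coils

6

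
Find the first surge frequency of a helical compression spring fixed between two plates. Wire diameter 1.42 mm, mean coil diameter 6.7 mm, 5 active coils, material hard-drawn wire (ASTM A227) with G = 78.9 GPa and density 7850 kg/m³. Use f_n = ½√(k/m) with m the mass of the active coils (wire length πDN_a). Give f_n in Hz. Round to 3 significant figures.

k = Gd⁴/(8D³N_a) = (78.9×10³)(1.42⁴)/(8·6.7³·5) = 26.665 N/mm = 26665 N/m
Wire length L = πDN_a = π·6.7·5 = 105.24 mm
m = ρ·(πd²/4)·L = 7850 × 1.5837×10⁻⁶ m² × 0.10524 m = 0.0013084 kg
f_n = ½√(k/m) = 0.5·√(26665/0.0013084) = 0.5·√(2.0381e+07) = 2257.2 Hz

2260 Hz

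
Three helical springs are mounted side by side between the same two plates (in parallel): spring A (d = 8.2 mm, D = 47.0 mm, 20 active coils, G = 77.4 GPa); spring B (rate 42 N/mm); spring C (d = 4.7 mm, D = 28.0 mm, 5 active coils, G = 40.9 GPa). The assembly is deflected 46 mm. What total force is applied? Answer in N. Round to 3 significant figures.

3950 N

k_A = Gd⁴/(8D³N_a) = (77.4×10³)(8.2⁴)/(8·47.0³·20) = 21.066 N/mm
k_C = Gd⁴/(8D³N_a) = (40.9×10³)(4.7⁴)/(8·28.0³·5) = 22.729 N/mm
Parallel: k_eq = 21.066 + 42 + 22.729 = 85.795 N/mm
F = k_eq·δ = 85.795·46 = 3946.6 N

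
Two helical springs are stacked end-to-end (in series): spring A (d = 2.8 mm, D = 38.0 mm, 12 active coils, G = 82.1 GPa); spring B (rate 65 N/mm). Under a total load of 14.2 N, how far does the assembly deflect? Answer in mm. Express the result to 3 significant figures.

k_A = Gd⁴/(8D³N_a) = (82.1×10³)(2.8⁴)/(8·38.0³·12) = 0.95797 N/mm
Series: 1/k_eq = 1/0.95797 + 1/65 = 1.0593; k_eq = 0.94406 N/mm
δ = F/k_eq = 14.2/0.94406 = 15.041 mm

15.0 mm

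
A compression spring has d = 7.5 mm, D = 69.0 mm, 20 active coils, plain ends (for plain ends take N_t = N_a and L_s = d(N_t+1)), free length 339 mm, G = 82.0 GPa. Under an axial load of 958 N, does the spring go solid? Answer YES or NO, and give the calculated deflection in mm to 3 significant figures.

k = Gd⁴/(8D³N_a) = (82.0×10³)(7.5⁴)/(8·69.0³·20) = 4.9362 N/mm
N_t = 20; L_s = 7.5·21 = 157.5 mm; δ_solid = L₀ − L_s = 339 − 157.5 = 181.5 mm
δ = F/k = 958/4.9362 = 194.08 mm
δ ≥ δ_solid → spring goes solid

YES, δ = 194 mm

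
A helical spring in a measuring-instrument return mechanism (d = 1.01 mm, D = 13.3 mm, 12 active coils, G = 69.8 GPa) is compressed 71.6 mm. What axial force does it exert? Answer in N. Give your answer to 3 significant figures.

23.0 N

k = Gd⁴/(8D³N_a) = (69.8×10³)(1.01⁴)/(8·13.3³·12) = 0.3216 N/mm
F = k·δ = 0.3216 × 71.6 = 23.026 N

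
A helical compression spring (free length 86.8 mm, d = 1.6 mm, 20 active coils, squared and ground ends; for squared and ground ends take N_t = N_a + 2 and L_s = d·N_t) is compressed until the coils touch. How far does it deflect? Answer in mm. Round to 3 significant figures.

51.6 mm

N_t = 22; L_s = 1.6·22 = 35.2 mm
δ_solid = L₀ − L_s = 86.8 − 35.2 = 51.6 mm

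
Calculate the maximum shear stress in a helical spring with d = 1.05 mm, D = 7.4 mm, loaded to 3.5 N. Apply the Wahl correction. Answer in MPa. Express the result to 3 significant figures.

69.0 MPa

Spring index C = D/d = 7.4/1.05 = 7.0476
K_W = (4C−1)/(4C−4) + 0.615/C = 27.190/24.190 + 0.0873 = 1.2113
τ₀ = 8FD/(πd³) = 8·3.5·7.4/(π·1.05³) = 207.2/3.6368 = 56.973 MPa
τ_max = K·τ₀ = 1.2113 × 56.973 = 69.011 MPa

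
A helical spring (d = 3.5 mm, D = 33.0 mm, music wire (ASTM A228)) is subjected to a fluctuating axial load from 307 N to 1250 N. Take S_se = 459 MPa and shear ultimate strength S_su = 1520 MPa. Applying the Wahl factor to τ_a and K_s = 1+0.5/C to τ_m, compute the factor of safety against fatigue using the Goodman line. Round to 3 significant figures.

0.296

C = D/d = 33.0/3.5 = 9.4286; K_W = (4C−1)/(4C−4)+0.615/C = 1.1542; K_s = 1+0.5/C = 1.0530
F_a = (F_max−F_min)/2 = 471.5 N; F_m = (F_max+F_min)/2 = 778.5 N
τ_a = K_W·8F_aD/(πd³) = 1.1542 × 924.13 = 1066.6 MPa
τ_m = K_s·8F_mD/(πd³) = 1.0530 × 1525.8 = 1606.8 MPa
Goodman: 1/n_f = τ_a/S_se + τ_m/S_su = 1066.6/459 + 1606.8/1520 = 2.32383 + 1.05708 = 3.3809
n_f = 1/3.3809 = 0.2958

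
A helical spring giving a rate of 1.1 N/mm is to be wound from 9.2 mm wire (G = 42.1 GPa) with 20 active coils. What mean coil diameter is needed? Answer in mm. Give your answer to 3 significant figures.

120 mm

D = (Gd⁴/(8N_a·k))^(1/3) = (42.1×10³·9.2⁴/(8·20·1.1))^(1/3)
  = (1.71364e+06)^(1/3) = 119.6668 mm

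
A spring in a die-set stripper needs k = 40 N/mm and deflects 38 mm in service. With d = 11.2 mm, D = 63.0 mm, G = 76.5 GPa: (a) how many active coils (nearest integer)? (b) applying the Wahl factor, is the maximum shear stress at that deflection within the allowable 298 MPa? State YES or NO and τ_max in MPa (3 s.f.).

(a) 15 coils; (b) YES, τ_max = 221 MPa

N_a = Gd⁴/(8D³k) = (76.5×10³)(11.2⁴)/(8·63.0³·40) = 15.04 → N_a = 15
Actual rate k = Gd⁴/(8D³·15) = 40.117 N/mm
Working load F = kδ = 40.117·38 = 1524.5 N
C = 63.0/11.2 = 5.6250; K_W = (4C−1)/(4C−4)+0.615/C = 1.2715
τ_max = K_W·8FD/(πd³) = 1.2715·174.08 = 221.34 MPa
τ_max ≤ 298 MPa → acceptable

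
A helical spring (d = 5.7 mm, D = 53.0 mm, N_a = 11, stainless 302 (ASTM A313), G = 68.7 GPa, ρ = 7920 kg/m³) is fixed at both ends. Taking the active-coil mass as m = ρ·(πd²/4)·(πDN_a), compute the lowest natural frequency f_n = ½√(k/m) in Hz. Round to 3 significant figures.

k = Gd⁴/(8D³N_a) = (68.7×10³)(5.7⁴)/(8·53.0³·11) = 5.5354 N/mm = 5535.4 N/m
Wire length L = πDN_a = π·53.0·11 = 1831.5 mm
m = ρ·(πd²/4)·L = 7920 × 25.518×10⁻⁶ m² × 1.8315 m = 0.37015 kg
f_n = ½√(k/m) = 0.5·√(5535.4/0.37015) = 0.5·√(14954) = 61.144 Hz

61.1 Hz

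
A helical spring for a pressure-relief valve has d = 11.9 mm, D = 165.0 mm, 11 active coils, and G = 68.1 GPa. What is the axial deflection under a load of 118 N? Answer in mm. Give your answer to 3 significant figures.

34.2 mm

k = Gd⁴/(8D³N_a) = (68.1×10³)(11.9⁴)/(8·165.0³·11) = 3.4546 N/mm
δ = F/k = 118 / 3.4546 = 34.157 mm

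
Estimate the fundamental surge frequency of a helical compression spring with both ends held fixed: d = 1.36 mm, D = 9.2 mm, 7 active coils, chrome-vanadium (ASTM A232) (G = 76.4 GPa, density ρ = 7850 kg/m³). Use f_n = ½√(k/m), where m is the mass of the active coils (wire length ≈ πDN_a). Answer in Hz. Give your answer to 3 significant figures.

k = Gd⁴/(8D³N_a) = (76.4×10³)(1.36⁴)/(8·9.2³·7) = 5.9937 N/mm = 5993.7 N/m
Wire length L = πDN_a = π·9.2·7 = 202.32 mm
m = ρ·(πd²/4)·L = 7850 × 1.4527×10⁻⁶ m² × 0.20232 m = 0.0023071 kg
f_n = ½√(k/m) = 0.5·√(5993.7/0.0023071) = 0.5·√(2.5979e+06) = 805.9 Hz

806 Hz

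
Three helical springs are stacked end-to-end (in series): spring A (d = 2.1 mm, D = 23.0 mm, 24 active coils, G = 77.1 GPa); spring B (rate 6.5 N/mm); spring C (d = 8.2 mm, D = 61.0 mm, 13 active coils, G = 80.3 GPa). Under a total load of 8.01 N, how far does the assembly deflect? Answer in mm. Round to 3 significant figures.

k_A = Gd⁴/(8D³N_a) = (77.1×10³)(2.1⁴)/(8·23.0³·24) = 0.64187 N/mm
k_C = Gd⁴/(8D³N_a) = (80.3×10³)(8.2⁴)/(8·61.0³·13) = 15.38 N/mm
Series: 1/k_eq = 1/0.64187 + 1/6.5 + 1/15.38 = 1.7768; k_eq = 0.5628 N/mm
δ = F/k_eq = 8.01/0.5628 = 14.232 mm

14.2 mm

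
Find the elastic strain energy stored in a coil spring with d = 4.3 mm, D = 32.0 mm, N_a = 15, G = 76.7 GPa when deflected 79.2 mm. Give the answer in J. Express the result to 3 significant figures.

k = Gd⁴/(8D³N_a) = (76.7×10³)(4.3⁴)/(8·32.0³·15) = 6.6687 N/mm
U = ½kδ² = 0.5 × 6.6687 × 79.2² = 20915 N·mm = 20.915 J

20.9 J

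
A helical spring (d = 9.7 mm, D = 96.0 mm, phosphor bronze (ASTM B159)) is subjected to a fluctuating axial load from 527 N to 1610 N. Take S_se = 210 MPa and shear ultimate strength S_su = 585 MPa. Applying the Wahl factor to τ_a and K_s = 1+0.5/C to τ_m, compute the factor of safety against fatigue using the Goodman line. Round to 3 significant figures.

C = D/d = 96.0/9.7 = 9.8969; K_W = (4C−1)/(4C−4)+0.615/C = 1.1464; K_s = 1+0.5/C = 1.0505
F_a = (F_max−F_min)/2 = 541.5 N; F_m = (F_max+F_min)/2 = 1068.5 N
τ_a = K_W·8F_aD/(πd³) = 1.1464 × 145.04 = 166.28 MPa
τ_m = K_s·8F_mD/(πd³) = 1.0505 × 286.2 = 300.66 MPa
Goodman: 1/n_f = τ_a/S_se + τ_m/S_su = 166.28/210 + 300.66/585 = 0.79182 + 0.51395 = 1.3058
n_f = 1/1.3058 = 0.7658

0.766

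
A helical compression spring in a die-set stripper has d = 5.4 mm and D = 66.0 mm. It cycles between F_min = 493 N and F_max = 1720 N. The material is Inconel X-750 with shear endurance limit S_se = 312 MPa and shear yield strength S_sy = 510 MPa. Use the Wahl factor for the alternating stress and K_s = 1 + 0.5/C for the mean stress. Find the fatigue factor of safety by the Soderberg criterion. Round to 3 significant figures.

C = D/d = 66.0/5.4 = 12.2222; K_W = (4C−1)/(4C−4)+0.615/C = 1.1171; K_s = 1+0.5/C = 1.0409
F_a = (F_max−F_min)/2 = 613.5 N; F_m = (F_max+F_min)/2 = 1106.5 N
τ_a = K_W·8F_aD/(πd³) = 1.1171 × 654.81 = 731.52 MPa
τ_m = K_s·8F_mD/(πd³) = 1.0409 × 1181 = 1229.3 MPa
Soderberg: 1/n_f = τ_a/S_se + τ_m/S_sy = 731.52/312 + 1229.3/510 = 2.34463 + 2.41044 = 4.7551
n_f = 1/4.7551 = 0.2103

0.210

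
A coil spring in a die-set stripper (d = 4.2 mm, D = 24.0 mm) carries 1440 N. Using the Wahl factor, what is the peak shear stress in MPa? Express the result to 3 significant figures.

1500 MPa

Spring index C = D/d = 24.0/4.2 = 5.7143
K_W = (4C−1)/(4C−4) + 0.615/C = 21.857/18.857 + 0.1076 = 1.2667
τ₀ = 8FD/(πd³) = 8·1440·24.0/(π·4.2³) = 276480/232.75 = 1187.9 MPa
τ_max = K·τ₀ = 1.2667 × 1187.9 = 1504.7 MPa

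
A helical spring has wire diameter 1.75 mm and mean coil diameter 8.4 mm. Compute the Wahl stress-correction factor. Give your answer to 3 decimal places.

1.325

C = D/d = 8.4/1.75 = 4.8000
K_W = (4C−1)/(4C−4) + 0.615/C = 18.200/15.200 + 0.1281 = 1.3255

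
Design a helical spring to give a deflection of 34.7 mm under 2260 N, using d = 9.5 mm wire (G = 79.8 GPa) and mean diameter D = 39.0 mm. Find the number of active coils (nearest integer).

Required rate k = F/δ = 2260/34.7 = 65.13 N/mm
N_a = Gd⁴/(8D³k) = (79.8×10³ × 9.5⁴)/(8 × 39.0³ × 65.13)
    = 6.49976e+08 / 3.09074e+07 = 21.03 → 21 coils

21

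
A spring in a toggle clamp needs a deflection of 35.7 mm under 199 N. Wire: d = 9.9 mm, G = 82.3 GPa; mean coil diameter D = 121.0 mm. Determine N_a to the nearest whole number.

Required rate k = F/δ = 199/35.7 = 5.5742 N/mm
N_a = Gd⁴/(8D³k) = (82.3×10³ × 9.9⁴)/(8 × 121.0³ × 5.5742)
    = 7.90571e+08 / 7.90007e+07 = 10.01 → 10 coils

10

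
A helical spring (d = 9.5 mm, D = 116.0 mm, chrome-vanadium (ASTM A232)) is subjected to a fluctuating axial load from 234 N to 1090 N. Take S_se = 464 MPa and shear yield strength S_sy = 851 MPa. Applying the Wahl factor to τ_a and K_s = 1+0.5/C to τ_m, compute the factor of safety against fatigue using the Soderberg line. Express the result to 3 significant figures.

C = D/d = 116.0/9.5 = 12.2105; K_W = (4C−1)/(4C−4)+0.615/C = 1.1173; K_s = 1+0.5/C = 1.0409
F_a = (F_max−F_min)/2 = 428 N; F_m = (F_max+F_min)/2 = 662 N
τ_a = K_W·8F_aD/(πd³) = 1.1173 × 147.46 = 164.75 MPa
τ_m = K_s·8F_mD/(πd³) = 1.0409 × 228.08 = 237.42 MPa
Soderberg: 1/n_f = τ_a/S_se + τ_m/S_sy = 164.75/464 + 237.42/851 = 0.35507 + 0.27899 = 0.63405
n_f = 1/0.63405 = 1.577

1.58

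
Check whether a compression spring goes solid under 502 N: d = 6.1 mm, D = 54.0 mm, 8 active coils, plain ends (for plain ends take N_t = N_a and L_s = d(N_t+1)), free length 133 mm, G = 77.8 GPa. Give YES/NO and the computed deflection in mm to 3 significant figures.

NO, δ = 47.0 mm

k = Gd⁴/(8D³N_a) = (77.8×10³)(6.1⁴)/(8·54.0³·8) = 10.689 N/mm
N_t = 8; L_s = 6.1·9 = 54.9 mm; δ_solid = L₀ − L_s = 133 − 54.9 = 78.1 mm
δ = F/k = 502/10.689 = 46.964 mm
δ < δ_solid → spring does not go solid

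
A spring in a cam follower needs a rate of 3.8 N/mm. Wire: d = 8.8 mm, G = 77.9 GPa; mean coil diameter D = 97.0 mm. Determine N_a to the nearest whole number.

N_a = Gd⁴/(8D³k) = (77.9×10³ × 8.8⁴)/(8 × 97.0³ × 3.8)
    = 4.67163e+08 / 2.77453e+07 = 16.84 → 17 coils

17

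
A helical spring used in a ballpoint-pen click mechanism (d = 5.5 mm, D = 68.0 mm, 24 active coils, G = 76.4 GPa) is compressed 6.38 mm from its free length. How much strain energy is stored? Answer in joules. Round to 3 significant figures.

k = Gd⁴/(8D³N_a) = (76.4×10³)(5.5⁴)/(8·68.0³·24) = 1.158 N/mm
U = ½kδ² = 0.5 × 1.158 × 6.38² = 23.568 N·mm = 0.023568 J

0.0236 J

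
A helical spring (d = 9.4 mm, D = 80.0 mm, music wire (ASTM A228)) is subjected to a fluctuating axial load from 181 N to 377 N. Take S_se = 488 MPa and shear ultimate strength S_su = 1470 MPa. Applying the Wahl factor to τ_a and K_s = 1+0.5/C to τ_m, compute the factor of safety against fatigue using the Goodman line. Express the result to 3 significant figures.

9.34

C = D/d = 80.0/9.4 = 8.5106; K_W = (4C−1)/(4C−4)+0.615/C = 1.1721; K_s = 1+0.5/C = 1.0588
F_a = (F_max−F_min)/2 = 98 N; F_m = (F_max+F_min)/2 = 279 N
τ_a = K_W·8F_aD/(πd³) = 1.1721 × 24.037 = 28.174 MPa
τ_m = K_s·8F_mD/(πd³) = 1.0588 × 68.431 = 72.451 MPa
Goodman: 1/n_f = τ_a/S_se + τ_m/S_su = 28.174/488 + 72.451/1470 = 0.05773 + 0.04929 = 0.10702
n_f = 1/0.10702 = 9.344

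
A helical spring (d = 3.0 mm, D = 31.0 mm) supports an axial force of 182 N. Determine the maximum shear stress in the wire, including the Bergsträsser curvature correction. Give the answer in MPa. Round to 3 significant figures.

Spring index C = D/d = 31.0/3.0 = 10.3333
K_B = (4C+2)/(4C−3) = 43.333/38.333 = 1.1304
τ₀ = 8FD/(πd³) = 8·182·31.0/(π·3.0³) = 45136/84.823 = 532.12 MPa
τ_max = K·τ₀ = 1.1304 × 532.12 = 601.53 MPa

602 MPa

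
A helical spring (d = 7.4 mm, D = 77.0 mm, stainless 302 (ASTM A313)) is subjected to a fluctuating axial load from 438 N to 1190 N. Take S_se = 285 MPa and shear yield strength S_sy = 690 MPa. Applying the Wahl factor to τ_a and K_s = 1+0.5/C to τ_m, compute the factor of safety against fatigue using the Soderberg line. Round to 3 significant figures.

0.755

C = D/d = 77.0/7.4 = 10.4054; K_W = (4C−1)/(4C−4)+0.615/C = 1.1388; K_s = 1+0.5/C = 1.0481
F_a = (F_max−F_min)/2 = 376 N; F_m = (F_max+F_min)/2 = 814 N
τ_a = K_W·8F_aD/(πd³) = 1.1388 × 181.94 = 207.2 MPa
τ_m = K_s·8F_mD/(πd³) = 1.0481 × 393.88 = 412.8 MPa
Soderberg: 1/n_f = τ_a/S_se + τ_m/S_sy = 207.2/285 + 412.8/690 = 0.72702 + 0.59827 = 1.3253
n_f = 1/1.3253 = 0.7546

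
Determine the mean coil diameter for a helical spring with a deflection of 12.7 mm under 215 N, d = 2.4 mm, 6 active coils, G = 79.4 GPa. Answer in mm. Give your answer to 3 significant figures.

Required rate k = F/δ = 215/12.7 = 16.929 N/mm
D = (Gd⁴/(8N_a·k))^(1/3) = (79.4×10³·2.4⁴/(8·6·16.929))^(1/3)
  = (3241.82)^(1/3) = 14.8000 mm

14.8 mm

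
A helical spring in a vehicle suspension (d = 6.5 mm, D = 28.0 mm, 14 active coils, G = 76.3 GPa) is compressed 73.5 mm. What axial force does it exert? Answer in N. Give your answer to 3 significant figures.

k = Gd⁴/(8D³N_a) = (76.3×10³)(6.5⁴)/(8·28.0³·14) = 55.397 N/mm
F = k·δ = 55.397 × 73.5 = 4071.7 N

4070 N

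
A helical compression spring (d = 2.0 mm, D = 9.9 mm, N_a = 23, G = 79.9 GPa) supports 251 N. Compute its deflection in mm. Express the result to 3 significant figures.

k = Gd⁴/(8D³N_a) = (79.9×10³)(2.0⁴)/(8·9.9³·23) = 7.1605 N/mm
δ = F/k = 251 / 7.1605 = 35.053 mm

35.1 mm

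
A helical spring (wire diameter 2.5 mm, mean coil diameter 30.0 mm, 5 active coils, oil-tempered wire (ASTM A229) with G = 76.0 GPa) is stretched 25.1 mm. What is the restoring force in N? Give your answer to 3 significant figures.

k = Gd⁴/(8D³N_a) = (76.0×10³)(2.5⁴)/(8·30.0³·5) = 2.7488 N/mm
F = k·δ = 2.7488 × 25.1 = 68.996 N

69.0 N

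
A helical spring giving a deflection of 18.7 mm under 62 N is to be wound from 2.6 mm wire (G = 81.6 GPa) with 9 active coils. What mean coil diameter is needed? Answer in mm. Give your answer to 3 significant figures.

25.0 mm

Required rate k = F/δ = 62/18.7 = 3.3155 N/mm
D = (Gd⁴/(8N_a·k))^(1/3) = (81.6×10³·2.6⁴/(8·9·3.3155))^(1/3)
  = (15620.7)^(1/3) = 24.9977 mm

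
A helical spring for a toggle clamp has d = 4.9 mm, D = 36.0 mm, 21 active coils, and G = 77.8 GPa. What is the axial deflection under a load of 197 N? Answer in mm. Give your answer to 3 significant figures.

34.4 mm

k = Gd⁴/(8D³N_a) = (77.8×10³)(4.9⁴)/(8·36.0³·21) = 5.722 N/mm
δ = F/k = 197 / 5.722 = 34.429 mm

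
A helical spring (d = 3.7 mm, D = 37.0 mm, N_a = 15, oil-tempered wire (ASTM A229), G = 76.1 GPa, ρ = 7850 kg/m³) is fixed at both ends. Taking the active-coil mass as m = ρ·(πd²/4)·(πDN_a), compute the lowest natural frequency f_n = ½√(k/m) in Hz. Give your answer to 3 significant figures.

63.1 Hz

k = Gd⁴/(8D³N_a) = (76.1×10³)(3.7⁴)/(8·37.0³·15) = 2.3464 N/mm = 2346.4 N/m
Wire length L = πDN_a = π·37.0·15 = 1743.6 mm
m = ρ·(πd²/4)·L = 7850 × 10.752×10⁻⁶ m² × 1.7436 m = 0.14717 kg
f_n = ½√(k/m) = 0.5·√(2346.4/0.14717) = 0.5·√(15944) = 63.135 Hz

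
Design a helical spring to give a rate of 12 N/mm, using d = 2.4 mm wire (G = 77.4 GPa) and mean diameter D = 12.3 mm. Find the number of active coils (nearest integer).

14

N_a = Gd⁴/(8D³k) = (77.4×10³ × 2.4⁴)/(8 × 12.3³ × 12)
    = 2.56795e+06 / 178643 = 14.37 → 14 coils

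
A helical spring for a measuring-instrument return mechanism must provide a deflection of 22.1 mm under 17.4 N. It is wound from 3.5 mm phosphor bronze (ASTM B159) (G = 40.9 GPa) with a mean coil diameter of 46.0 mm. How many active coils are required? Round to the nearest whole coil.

Required rate k = F/δ = 17.4/22.1 = 0.78733 N/mm
N_a = Gd⁴/(8D³k) = (40.9×10³ × 3.5⁴)/(8 × 46.0³ × 0.78733)
    = 6.13756e+06 / 613085 = 10.01 → 10 coils

10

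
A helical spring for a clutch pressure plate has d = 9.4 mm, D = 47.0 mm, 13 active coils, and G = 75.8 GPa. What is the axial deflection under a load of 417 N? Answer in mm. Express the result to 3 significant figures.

k = Gd⁴/(8D³N_a) = (75.8×10³)(9.4⁴)/(8·47.0³·13) = 54.809 N/mm
δ = F/k = 417 / 54.809 = 7.6082 mm

7.61 mm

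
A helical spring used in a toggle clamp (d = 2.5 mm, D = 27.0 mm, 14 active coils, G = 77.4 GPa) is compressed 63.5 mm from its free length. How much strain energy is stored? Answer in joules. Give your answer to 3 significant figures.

k = Gd⁴/(8D³N_a) = (77.4×10³)(2.5⁴)/(8·27.0³·14) = 1.3715 N/mm
U = ½kδ² = 0.5 × 1.3715 × 63.5² = 2765.1 N·mm = 2.7651 J

2.77 J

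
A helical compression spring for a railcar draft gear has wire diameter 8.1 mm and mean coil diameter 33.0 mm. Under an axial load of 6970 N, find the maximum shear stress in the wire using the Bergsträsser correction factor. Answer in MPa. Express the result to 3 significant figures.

Spring index C = D/d = 33.0/8.1 = 4.0741
K_B = (4C+2)/(4C−3) = 18.296/13.296 = 1.3760
τ₀ = 8FD/(πd³) = 8·6970·33.0/(π·8.1³) = 1.84008e+06/1669.6 = 1102.1 MPa
τ_max = K·τ₀ = 1.3760 × 1102.1 = 1516.6 MPa

1520 MPa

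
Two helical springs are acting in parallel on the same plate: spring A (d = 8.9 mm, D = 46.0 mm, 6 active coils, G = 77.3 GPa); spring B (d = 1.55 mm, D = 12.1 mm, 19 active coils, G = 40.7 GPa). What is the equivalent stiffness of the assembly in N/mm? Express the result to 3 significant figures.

k_A = Gd⁴/(8D³N_a) = (77.3×10³)(8.9⁴)/(8·46.0³·6) = 103.81 N/mm
k_B = Gd⁴/(8D³N_a) = (40.7×10³)(1.55⁴)/(8·12.1³·19) = 0.87241 N/mm
Parallel: k_eq = 103.81 + 0.87241 = 104.68 N/mm

105 N/mm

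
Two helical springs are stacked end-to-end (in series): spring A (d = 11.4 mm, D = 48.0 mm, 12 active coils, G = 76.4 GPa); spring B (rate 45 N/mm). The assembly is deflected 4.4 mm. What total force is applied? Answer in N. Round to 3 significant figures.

k_A = Gd⁴/(8D³N_a) = (76.4×10³)(11.4⁴)/(8·48.0³·12) = 121.54 N/mm
Series: 1/k_eq = 1/121.54 + 1/45 = 0.03045; k_eq = 32.841 N/mm
F = k_eq·δ = 32.841·4.4 = 144.5 N

144 N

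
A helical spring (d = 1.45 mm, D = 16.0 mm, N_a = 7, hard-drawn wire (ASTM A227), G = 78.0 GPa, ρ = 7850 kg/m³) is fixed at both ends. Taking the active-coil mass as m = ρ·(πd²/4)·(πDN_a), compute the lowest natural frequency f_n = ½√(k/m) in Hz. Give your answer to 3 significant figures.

287 Hz

k = Gd⁴/(8D³N_a) = (78.0×10³)(1.45⁴)/(8·16.0³·7) = 1.5032 N/mm = 1503.2 N/m
Wire length L = πDN_a = π·16.0·7 = 351.86 mm
m = ρ·(πd²/4)·L = 7850 × 1.6513×10⁻⁶ m² × 0.35186 m = 0.004561 kg
f_n = ½√(k/m) = 0.5·√(1503.2/0.004561) = 0.5·√(3.2958e+05) = 287.04 Hz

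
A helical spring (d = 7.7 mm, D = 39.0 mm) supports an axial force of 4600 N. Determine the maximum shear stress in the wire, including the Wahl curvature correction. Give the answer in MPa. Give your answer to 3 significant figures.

1310 MPa

Spring index C = D/d = 39.0/7.7 = 5.0649
K_W = (4C−1)/(4C−4) + 0.615/C = 19.260/16.260 + 0.1214 = 1.3059
τ₀ = 8FD/(πd³) = 8·4600·39.0/(π·7.7³) = 1.4352e+06/1434.2 = 1000.7 MPa
τ_max = K·τ₀ = 1.3059 × 1000.7 = 1306.8 MPa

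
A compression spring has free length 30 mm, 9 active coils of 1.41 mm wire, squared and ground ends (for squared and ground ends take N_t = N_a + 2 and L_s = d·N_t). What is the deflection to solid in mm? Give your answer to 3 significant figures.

14.5 mm

N_t = 11; L_s = 1.41·11 = 15.51 mm
δ_solid = L₀ − L_s = 30 − 15.51 = 14.49 mm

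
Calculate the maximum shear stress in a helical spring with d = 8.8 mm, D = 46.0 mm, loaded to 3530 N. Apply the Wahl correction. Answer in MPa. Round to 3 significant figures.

786 MPa

Spring index C = D/d = 46.0/8.8 = 5.2273
K_W = (4C−1)/(4C−4) + 0.615/C = 19.909/16.909 + 0.1177 = 1.2951
τ₀ = 8FD/(πd³) = 8·3530·46.0/(π·8.8³) = 1.29904e+06/2140.9 = 606.77 MPa
τ_max = K·τ₀ = 1.2951 × 606.77 = 785.81 MPa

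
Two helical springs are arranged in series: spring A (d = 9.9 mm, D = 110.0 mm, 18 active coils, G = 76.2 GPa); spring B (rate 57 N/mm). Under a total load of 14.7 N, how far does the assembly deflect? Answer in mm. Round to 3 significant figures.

k_A = Gd⁴/(8D³N_a) = (76.2×10³)(9.9⁴)/(8·110.0³·18) = 3.819 N/mm
Series: 1/k_eq = 1/3.819 + 1/57 = 0.27939; k_eq = 3.5792 N/mm
δ = F/k_eq = 14.7/3.5792 = 4.107 mm

4.11 mm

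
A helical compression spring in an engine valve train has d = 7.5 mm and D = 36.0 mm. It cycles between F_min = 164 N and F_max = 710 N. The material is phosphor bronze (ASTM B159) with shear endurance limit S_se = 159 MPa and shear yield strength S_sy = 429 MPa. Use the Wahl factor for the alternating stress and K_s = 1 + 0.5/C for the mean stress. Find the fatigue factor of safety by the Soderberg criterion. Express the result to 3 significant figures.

1.35

C = D/d = 36.0/7.5 = 4.8000; K_W = (4C−1)/(4C−4)+0.615/C = 1.3255; K_s = 1+0.5/C = 1.1042
F_a = (F_max−F_min)/2 = 273 N; F_m = (F_max+F_min)/2 = 437 N
τ_a = K_W·8F_aD/(πd³) = 1.3255 × 59.323 = 78.632 MPa
τ_m = K_s·8F_mD/(πd³) = 1.1042 × 94.96 = 104.85 MPa
Soderberg: 1/n_f = τ_a/S_se + τ_m/S_sy = 78.632/159 + 104.85/429 = 0.49454 + 0.24441 = 0.73895
n_f = 1/0.73895 = 1.353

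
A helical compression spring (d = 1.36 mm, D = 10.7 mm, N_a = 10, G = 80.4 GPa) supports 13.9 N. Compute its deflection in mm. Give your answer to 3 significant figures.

k = Gd⁴/(8D³N_a) = (80.4×10³)(1.36⁴)/(8·10.7³·10) = 2.8065 N/mm
δ = F/k = 13.9 / 2.8065 = 4.9527 mm

4.95 mm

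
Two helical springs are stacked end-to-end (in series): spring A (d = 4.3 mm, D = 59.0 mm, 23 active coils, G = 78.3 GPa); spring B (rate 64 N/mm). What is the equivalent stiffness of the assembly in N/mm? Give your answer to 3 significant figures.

k_A = Gd⁴/(8D³N_a) = (78.3×10³)(4.3⁴)/(8·59.0³·23) = 0.70837 N/mm
Series: 1/k_eq = 1/0.70837 + 1/64 = 1.4273; k_eq = 0.70062 N/mm

0.701 N/mm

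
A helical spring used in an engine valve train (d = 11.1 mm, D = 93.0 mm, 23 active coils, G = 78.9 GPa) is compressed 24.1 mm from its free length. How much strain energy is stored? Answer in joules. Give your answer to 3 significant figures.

2.35 J

k = Gd⁴/(8D³N_a) = (78.9×10³)(11.1⁴)/(8·93.0³·23) = 8.0929 N/mm
U = ½kδ² = 0.5 × 8.0929 × 24.1² = 2350.2 N·mm = 2.3502 J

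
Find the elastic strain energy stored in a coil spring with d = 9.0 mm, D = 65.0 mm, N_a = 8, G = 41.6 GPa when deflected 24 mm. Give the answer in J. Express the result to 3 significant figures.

4.47 J

k = Gd⁴/(8D³N_a) = (41.6×10³)(9.0⁴)/(8·65.0³·8) = 15.529 N/mm
U = ½kδ² = 0.5 × 15.529 × 24² = 4472.4 N·mm = 4.4724 J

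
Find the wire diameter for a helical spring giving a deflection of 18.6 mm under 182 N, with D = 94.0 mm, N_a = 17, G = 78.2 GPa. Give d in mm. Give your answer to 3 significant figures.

Required rate k = F/δ = 182/18.6 = 9.7849 N/mm
d = (8D³N_a·k / G)^(1/4) = (8·94.0³·17·9.7849 / (78.2×10³))^0.25
  = (14134)^0.25 = 10.9036 mm

10.9 mm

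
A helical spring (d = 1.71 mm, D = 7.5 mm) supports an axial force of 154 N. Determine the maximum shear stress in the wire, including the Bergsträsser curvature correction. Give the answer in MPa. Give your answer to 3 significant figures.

Spring index C = D/d = 7.5/1.71 = 4.3860
K_B = (4C+2)/(4C−3) = 19.544/14.544 = 1.3438
τ₀ = 8FD/(πd³) = 8·154·7.5/(π·1.71³) = 9240/15.709 = 588.21 MPa
τ_max = K·τ₀ = 1.3438 × 588.21 = 790.43 MPa

790 MPa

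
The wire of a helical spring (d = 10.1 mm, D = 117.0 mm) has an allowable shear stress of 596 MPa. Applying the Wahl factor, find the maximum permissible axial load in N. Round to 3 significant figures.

C = D/d = 117.0/10.1 = 11.5842
K_W = (4C−1)/(4C−4) + 0.615/C = 45.337/42.337 + 0.0531 = 1.1240
τ_max = K·8FD/(πd³) → F_max = τ_allow·πd³/(8DK)
F_max = 596·π·10.1³/(8·117.0·1.1240) = 1.9291e+06/1052 = 1833.7 N

1830 N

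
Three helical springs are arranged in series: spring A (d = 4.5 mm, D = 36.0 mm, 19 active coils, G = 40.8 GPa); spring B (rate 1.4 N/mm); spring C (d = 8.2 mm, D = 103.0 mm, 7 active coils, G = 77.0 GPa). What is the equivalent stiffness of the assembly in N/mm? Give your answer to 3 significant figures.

k_A = Gd⁴/(8D³N_a) = (40.8×10³)(4.5⁴)/(8·36.0³·19) = 2.3592 N/mm
k_C = Gd⁴/(8D³N_a) = (77.0×10³)(8.2⁴)/(8·103.0³·7) = 5.6891 N/mm
Series: 1/k_eq = 1/2.3592 + 1/1.4 + 1/5.6891 = 1.3139; k_eq = 0.76107 N/mm

0.761 N/mm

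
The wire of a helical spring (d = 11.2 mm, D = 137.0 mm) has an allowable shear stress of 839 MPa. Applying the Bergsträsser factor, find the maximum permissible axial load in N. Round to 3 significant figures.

C = D/d = 137.0/11.2 = 12.2321
K_B = (4C+2)/(4C−3) = 50.929/45.929 = 1.1089
τ_max = K·8FD/(πd³) → F_max = τ_allow·πd³/(8DK)
F_max = 839·π·11.2³/(8·137.0·1.1089) = 3.7031e+06/1215.3 = 3047 N

3050 N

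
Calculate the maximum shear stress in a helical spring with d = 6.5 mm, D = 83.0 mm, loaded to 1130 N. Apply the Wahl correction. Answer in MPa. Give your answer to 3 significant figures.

Spring index C = D/d = 83.0/6.5 = 12.7692
K_W = (4C−1)/(4C−4) + 0.615/C = 50.077/47.077 + 0.0482 = 1.1119
τ₀ = 8FD/(πd³) = 8·1130·83.0/(π·6.5³) = 750320/862.76 = 869.67 MPa
τ_max = K·τ₀ = 1.1119 × 869.67 = 966.98 MPa

967 MPa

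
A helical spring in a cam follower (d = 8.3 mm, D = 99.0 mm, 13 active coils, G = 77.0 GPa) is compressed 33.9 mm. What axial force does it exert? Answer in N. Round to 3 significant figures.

123 N

k = Gd⁴/(8D³N_a) = (77.0×10³)(8.3⁴)/(8·99.0³·13) = 3.6213 N/mm
F = k·δ = 3.6213 × 33.9 = 122.76 N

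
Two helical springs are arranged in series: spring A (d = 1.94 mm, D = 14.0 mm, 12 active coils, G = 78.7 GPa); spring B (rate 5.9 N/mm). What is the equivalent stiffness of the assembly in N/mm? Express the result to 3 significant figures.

k_A = Gd⁴/(8D³N_a) = (78.7×10³)(1.94⁴)/(8·14.0³·12) = 4.2318 N/mm
Series: 1/k_eq = 1/4.2318 + 1/5.9 = 0.4058; k_eq = 2.4643 N/mm

2.46 N/mm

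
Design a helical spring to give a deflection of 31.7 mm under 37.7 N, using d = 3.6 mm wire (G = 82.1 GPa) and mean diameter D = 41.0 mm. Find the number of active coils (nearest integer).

Required rate k = F/δ = 37.7/31.7 = 1.1893 N/mm
N_a = Gd⁴/(8D³k) = (82.1×10³ × 3.6⁴)/(8 × 41.0³ × 1.1893)
    = 1.37896e+07 / 655728 = 21.03 → 21 coils

21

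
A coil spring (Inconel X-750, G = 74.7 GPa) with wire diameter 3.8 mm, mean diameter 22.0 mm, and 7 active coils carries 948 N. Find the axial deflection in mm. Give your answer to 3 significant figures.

k = Gd⁴/(8D³N_a) = (74.7×10³)(3.8⁴)/(8·22.0³·7) = 26.122 N/mm
δ = F/k = 948 / 26.122 = 36.292 mm

36.3 mm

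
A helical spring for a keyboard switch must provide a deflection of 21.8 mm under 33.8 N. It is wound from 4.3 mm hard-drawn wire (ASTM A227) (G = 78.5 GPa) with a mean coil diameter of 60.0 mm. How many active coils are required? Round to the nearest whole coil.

Required rate k = F/δ = 33.8/21.8 = 1.5505 N/mm
N_a = Gd⁴/(8D³k) = (78.5×10³ × 4.3⁴)/(8 × 60.0³ × 1.5505)
    = 2.68376e+07 / 2.67919e+06 = 10.02 → 10 coils

10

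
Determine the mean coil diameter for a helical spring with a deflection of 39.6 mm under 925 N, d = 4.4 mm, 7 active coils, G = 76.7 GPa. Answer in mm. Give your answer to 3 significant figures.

Required rate k = F/δ = 925/39.6 = 23.359 N/mm
D = (Gd⁴/(8N_a·k))^(1/3) = (76.7×10³·4.4⁴/(8·7·23.359))^(1/3)
  = (21977.2)^(1/3) = 28.0107 mm

28.0 mm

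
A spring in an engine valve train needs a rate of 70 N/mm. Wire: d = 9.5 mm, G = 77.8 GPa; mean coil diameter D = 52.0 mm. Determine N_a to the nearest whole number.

8

N_a = Gd⁴/(8D³k) = (77.8×10³ × 9.5⁴)/(8 × 52.0³ × 70)
    = 6.33686e+08 / 7.87405e+07 = 8.048 → 8 coils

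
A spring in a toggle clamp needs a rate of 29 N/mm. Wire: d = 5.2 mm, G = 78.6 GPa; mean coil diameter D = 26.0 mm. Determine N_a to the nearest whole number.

14

N_a = Gd⁴/(8D³k) = (78.6×10³ × 5.2⁴)/(8 × 26.0³ × 29)
    = 5.74693e+07 / 4.07763e+06 = 14.09 → 14 coils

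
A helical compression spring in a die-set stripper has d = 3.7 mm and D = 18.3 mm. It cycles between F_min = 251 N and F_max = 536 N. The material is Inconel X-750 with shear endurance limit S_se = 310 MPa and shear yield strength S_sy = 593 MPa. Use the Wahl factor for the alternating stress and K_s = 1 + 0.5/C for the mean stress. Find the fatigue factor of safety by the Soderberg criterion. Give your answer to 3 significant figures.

0.814

C = D/d = 18.3/3.7 = 4.9459; K_W = (4C−1)/(4C−4)+0.615/C = 1.3144; K_s = 1+0.5/C = 1.1011
F_a = (F_max−F_min)/2 = 142.5 N; F_m = (F_max+F_min)/2 = 393.5 N
τ_a = K_W·8F_aD/(πd³) = 1.3144 × 131.1 = 172.32 MPa
τ_m = K_s·8F_mD/(πd³) = 1.1011 × 362.02 = 398.62 MPa
Soderberg: 1/n_f = τ_a/S_se + τ_m/S_sy = 172.32/310 + 398.62/593 = 0.55587 + 0.67220 = 1.2281
n_f = 1/1.2281 = 0.8143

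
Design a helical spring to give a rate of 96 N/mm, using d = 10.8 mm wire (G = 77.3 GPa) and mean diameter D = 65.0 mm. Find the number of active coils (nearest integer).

5

N_a = Gd⁴/(8D³k) = (77.3×10³ × 10.8⁴)/(8 × 65.0³ × 96)
    = 1.05166e+09 / 2.10912e+08 = 4.986 → 5 coils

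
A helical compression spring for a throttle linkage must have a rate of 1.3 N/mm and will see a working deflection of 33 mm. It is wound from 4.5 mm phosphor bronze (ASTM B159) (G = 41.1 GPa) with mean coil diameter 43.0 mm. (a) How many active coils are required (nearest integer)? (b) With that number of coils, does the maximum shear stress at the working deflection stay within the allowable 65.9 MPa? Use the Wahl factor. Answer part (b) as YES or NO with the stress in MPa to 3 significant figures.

(a) 20 coils; (b) YES, τ_max = 60.5 MPa

N_a = Gd⁴/(8D³k) = (41.1×10³)(4.5⁴)/(8·43.0³·1.3) = 20.38 → N_a = 20
Actual rate k = Gd⁴/(8D³·20) = 1.3248 N/mm
Working load F = kδ = 1.3248·33 = 43.72 N
C = 43.0/4.5 = 9.5556; K_W = (4C−1)/(4C−4)+0.615/C = 1.1520
τ_max = K_W·8FD/(πd³) = 1.1520·52.535 = 60.522 MPa
τ_max ≤ 65.9 MPa → acceptable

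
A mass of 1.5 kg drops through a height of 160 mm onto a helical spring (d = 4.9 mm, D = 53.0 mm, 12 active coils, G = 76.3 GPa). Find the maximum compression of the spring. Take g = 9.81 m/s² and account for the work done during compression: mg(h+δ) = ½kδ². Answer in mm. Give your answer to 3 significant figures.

k = Gd⁴/(8D³N_a) = (76.3×10³)(4.9⁴)/(8·53.0³·12) = 3.0776 N/mm
W = mg = 1.5 × 9.81 = 14.715 N
½kδ² − Wδ − Wh = 0 → δ = (W + √(W² + 2kWh))/k
δ = (14.715 + √(216.53 + 14491.7))/3.0776 = (14.715 + 121.28)/3.0776 = 44.188 mm

44.2 mm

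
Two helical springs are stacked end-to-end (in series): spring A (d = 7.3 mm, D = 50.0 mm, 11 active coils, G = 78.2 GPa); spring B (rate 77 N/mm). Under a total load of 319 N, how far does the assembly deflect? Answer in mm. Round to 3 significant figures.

k_A = Gd⁴/(8D³N_a) = (78.2×10³)(7.3⁴)/(8·50.0³·11) = 20.189 N/mm
Series: 1/k_eq = 1/20.189 + 1/77 = 0.06252; k_eq = 15.995 N/mm
δ = F/k_eq = 319/15.995 = 19.944 mm

19.9 mm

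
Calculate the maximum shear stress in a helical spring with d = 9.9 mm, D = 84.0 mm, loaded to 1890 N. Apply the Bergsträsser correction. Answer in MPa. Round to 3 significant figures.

484 MPa

Spring index C = D/d = 84.0/9.9 = 8.4848
K_B = (4C+2)/(4C−3) = 35.939/30.939 = 1.1616
τ₀ = 8FD/(πd³) = 8·1890·84.0/(π·9.9³) = 1.27008e+06/3048.3 = 416.65 MPa
τ_max = K·τ₀ = 1.1616 × 416.65 = 483.99 MPa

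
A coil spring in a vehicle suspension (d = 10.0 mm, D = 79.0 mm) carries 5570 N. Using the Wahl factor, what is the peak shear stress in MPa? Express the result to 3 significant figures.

Spring index C = D/d = 79.0/10.0 = 7.9000
K_W = (4C−1)/(4C−4) + 0.615/C = 30.600/27.600 + 0.0778 = 1.1865
τ₀ = 8FD/(πd³) = 8·5570·79.0/(π·10.0³) = 3.52024e+06/3141.6 = 1120.5 MPa
τ_max = K·τ₀ = 1.1865 × 1120.5 = 1329.6 MPa

1330 MPa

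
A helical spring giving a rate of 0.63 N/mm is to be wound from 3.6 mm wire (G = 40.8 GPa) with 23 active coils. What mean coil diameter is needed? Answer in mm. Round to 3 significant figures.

39.0 mm

D = (Gd⁴/(8N_a·k))^(1/3) = (40.8×10³·3.6⁴/(8·23·0.63))^(1/3)
  = (59116.9)^(1/3) = 38.9557 mm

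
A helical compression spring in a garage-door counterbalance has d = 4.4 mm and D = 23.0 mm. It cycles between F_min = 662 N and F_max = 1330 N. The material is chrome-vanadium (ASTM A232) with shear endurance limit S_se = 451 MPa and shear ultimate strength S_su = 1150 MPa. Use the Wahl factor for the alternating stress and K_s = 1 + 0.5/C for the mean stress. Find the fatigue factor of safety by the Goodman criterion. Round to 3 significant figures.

0.762

C = D/d = 23.0/4.4 = 5.2273; K_W = (4C−1)/(4C−4)+0.615/C = 1.2951; K_s = 1+0.5/C = 1.0957
F_a = (F_max−F_min)/2 = 334 N; F_m = (F_max+F_min)/2 = 996 N
τ_a = K_W·8F_aD/(πd³) = 1.2951 × 229.64 = 297.41 MPa
τ_m = K_s·8F_mD/(πd³) = 1.0957 × 684.81 = 750.31 MPa
Goodman: 1/n_f = τ_a/S_se + τ_m/S_su = 297.41/451 + 750.31/1150 = 0.65944 + 0.65245 = 1.3119
n_f = 1/1.3119 = 0.7623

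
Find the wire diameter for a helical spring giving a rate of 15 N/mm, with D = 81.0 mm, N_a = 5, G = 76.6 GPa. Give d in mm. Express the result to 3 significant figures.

8.03 mm

d = (8D³N_a·k / G)^(1/4) = (8·81.0³·5·15 / (76.6×10³))^0.25
  = (4162.7)^0.25 = 8.0324 mm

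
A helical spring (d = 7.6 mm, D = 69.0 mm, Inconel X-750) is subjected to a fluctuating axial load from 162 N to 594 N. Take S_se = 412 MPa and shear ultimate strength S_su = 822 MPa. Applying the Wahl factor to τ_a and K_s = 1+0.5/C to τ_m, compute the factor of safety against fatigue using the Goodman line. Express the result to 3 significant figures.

2.28

C = D/d = 69.0/7.6 = 9.0789; K_W = (4C−1)/(4C−4)+0.615/C = 1.1606; K_s = 1+0.5/C = 1.0551
F_a = (F_max−F_min)/2 = 216 N; F_m = (F_max+F_min)/2 = 378 N
τ_a = K_W·8F_aD/(πd³) = 1.1606 × 86.457 = 100.34 MPa
τ_m = K_s·8F_mD/(πd³) = 1.0551 × 151.3 = 159.63 MPa
Goodman: 1/n_f = τ_a/S_se + τ_m/S_su = 100.34/412 + 159.63/822 = 0.24354 + 0.19420 = 0.43774
n_f = 1/0.43774 = 2.284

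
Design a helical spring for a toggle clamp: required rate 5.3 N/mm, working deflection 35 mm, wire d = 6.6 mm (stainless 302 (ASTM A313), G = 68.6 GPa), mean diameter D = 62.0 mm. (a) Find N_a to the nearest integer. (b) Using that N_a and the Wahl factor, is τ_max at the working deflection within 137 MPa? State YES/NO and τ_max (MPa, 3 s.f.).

(a) 13 coils; (b) YES, τ_max = 117 MPa

N_a = Gd⁴/(8D³k) = (68.6×10³)(6.6⁴)/(8·62.0³·5.3) = 12.88 → N_a = 13
Actual rate k = Gd⁴/(8D³·13) = 5.2516 N/mm
Working load F = kδ = 5.2516·35 = 183.81 N
C = 62.0/6.6 = 9.3939; K_W = (4C−1)/(4C−4)+0.615/C = 1.1548
τ_max = K_W·8FD/(πd³) = 1.1548·100.94 = 116.57 MPa
τ_max ≤ 137 MPa → acceptable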